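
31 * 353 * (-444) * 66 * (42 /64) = -841768389 /4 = -210442097.25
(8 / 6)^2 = 16 / 9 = 1.78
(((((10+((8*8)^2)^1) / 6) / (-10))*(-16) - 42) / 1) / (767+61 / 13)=102661 / 75240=1.36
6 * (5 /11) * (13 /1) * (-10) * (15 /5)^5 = -947700 /11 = -86154.55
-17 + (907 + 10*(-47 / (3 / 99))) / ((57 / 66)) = -321589 / 19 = -16925.74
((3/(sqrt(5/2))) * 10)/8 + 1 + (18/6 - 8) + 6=2 + 3 * sqrt(10)/4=4.37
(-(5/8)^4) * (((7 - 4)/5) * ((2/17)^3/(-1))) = 375/2515456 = 0.00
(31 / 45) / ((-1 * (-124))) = 1 / 180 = 0.01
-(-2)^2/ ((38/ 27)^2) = -729/ 361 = -2.02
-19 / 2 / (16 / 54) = -513 / 16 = -32.06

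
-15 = -15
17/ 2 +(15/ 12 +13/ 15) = 637/ 60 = 10.62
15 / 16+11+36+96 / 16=863 / 16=53.94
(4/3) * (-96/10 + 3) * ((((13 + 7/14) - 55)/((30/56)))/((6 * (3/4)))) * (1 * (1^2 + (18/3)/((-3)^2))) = 252.48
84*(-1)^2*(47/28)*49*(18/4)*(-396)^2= 4875487848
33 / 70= 0.47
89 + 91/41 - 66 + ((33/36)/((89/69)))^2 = 133669393/5196176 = 25.72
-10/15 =-2/3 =-0.67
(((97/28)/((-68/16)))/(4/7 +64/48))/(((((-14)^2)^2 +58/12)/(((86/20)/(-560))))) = 37539/438919600000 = 0.00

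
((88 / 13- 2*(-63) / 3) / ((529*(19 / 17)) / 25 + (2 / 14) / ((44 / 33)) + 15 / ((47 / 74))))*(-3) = -1063788600 / 344448533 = -3.09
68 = 68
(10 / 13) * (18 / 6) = 30 / 13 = 2.31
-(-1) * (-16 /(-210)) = 8 /105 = 0.08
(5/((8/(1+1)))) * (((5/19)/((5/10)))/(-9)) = -25/342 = -0.07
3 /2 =1.50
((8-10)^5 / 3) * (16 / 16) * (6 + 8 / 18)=-1856 / 27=-68.74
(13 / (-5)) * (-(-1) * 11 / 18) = -143 / 90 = -1.59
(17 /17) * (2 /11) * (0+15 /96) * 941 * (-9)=-42345 /176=-240.60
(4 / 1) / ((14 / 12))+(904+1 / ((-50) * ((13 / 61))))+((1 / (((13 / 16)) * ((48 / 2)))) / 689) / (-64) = 136533551681 / 150477600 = 907.33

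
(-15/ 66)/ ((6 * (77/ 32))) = -40/ 2541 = -0.02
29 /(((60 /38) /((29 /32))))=15979 /960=16.64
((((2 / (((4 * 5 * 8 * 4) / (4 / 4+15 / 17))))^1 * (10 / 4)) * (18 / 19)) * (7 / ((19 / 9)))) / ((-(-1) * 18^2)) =7 / 49096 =0.00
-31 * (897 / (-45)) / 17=9269 / 255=36.35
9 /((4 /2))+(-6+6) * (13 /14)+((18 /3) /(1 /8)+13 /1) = 131 /2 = 65.50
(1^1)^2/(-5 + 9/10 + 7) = 10/29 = 0.34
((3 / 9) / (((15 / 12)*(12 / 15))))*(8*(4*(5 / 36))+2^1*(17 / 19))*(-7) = -7462 / 513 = -14.55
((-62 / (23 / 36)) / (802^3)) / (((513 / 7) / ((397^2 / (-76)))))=34201153 / 6424648942836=0.00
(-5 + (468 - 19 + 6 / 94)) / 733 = 20871 / 34451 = 0.61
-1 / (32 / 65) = -65 / 32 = -2.03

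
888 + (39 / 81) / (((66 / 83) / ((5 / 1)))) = 1587811 / 1782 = 891.03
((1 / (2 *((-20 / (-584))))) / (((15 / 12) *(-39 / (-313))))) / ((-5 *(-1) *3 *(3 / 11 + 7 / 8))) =8042848 / 1477125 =5.44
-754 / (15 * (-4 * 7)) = 377 / 210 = 1.80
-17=-17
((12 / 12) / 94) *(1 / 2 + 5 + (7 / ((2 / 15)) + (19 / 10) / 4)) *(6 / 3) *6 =7017 / 940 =7.46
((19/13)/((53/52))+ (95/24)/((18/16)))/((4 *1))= 7087/5724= 1.24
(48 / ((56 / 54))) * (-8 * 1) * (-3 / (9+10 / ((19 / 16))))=63.77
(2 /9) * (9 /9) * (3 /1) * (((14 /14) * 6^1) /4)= 1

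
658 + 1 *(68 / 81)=53366 / 81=658.84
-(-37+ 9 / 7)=250 / 7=35.71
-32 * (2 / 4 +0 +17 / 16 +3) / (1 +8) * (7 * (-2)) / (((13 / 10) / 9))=20440 / 13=1572.31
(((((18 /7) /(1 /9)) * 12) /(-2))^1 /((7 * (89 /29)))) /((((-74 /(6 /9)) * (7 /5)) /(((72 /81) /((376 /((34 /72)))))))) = 2465 /53086453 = 0.00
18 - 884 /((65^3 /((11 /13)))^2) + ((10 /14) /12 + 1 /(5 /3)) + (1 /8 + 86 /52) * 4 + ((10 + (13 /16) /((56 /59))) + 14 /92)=2229610639013121503 /60615067422000000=36.78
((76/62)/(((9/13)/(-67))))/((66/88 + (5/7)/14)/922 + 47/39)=-77755675088/790461591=-98.37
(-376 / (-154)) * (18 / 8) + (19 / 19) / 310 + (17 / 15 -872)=-61969141 / 71610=-865.37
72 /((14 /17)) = 612 /7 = 87.43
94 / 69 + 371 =25693 / 69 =372.36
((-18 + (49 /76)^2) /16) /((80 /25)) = -507835 /1478656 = -0.34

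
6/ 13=0.46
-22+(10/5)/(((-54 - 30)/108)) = -172/7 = -24.57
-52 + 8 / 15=-772 / 15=-51.47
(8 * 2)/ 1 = 16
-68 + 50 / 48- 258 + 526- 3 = 4753 / 24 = 198.04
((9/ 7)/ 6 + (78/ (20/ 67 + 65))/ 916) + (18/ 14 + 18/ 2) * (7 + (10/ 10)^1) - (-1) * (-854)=-772945256/ 1001875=-771.50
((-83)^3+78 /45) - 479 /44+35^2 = -376576961 /660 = -570571.15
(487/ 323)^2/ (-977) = -237169/ 101929433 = -0.00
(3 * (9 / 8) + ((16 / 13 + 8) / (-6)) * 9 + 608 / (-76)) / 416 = -1921 / 43264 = -0.04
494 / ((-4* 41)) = -247 / 82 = -3.01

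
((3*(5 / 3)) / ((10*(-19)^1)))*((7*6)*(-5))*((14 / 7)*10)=2100 / 19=110.53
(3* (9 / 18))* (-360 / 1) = -540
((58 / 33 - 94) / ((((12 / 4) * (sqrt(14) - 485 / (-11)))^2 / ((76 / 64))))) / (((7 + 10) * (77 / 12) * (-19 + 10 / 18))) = 0.00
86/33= 2.61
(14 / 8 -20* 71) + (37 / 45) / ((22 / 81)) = -311349 / 220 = -1415.22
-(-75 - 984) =1059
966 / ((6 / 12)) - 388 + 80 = 1624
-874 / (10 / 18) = -7866 / 5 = -1573.20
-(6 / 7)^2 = -36 / 49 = -0.73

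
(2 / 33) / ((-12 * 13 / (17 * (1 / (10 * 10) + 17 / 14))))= -14569 / 1801800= -0.01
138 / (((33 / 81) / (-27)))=-100602 / 11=-9145.64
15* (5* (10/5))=150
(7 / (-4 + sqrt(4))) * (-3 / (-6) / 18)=-7 / 72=-0.10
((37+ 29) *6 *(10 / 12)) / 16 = 165 / 8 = 20.62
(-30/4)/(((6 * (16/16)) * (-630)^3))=1/200037600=0.00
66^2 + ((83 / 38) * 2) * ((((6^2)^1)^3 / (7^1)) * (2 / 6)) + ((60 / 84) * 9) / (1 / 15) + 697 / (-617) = 1161711512 / 82061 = 14156.68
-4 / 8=-0.50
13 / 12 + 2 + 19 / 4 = 47 / 6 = 7.83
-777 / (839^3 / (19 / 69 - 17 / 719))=-0.00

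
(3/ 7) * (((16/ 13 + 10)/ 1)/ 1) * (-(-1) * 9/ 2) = 1971/ 91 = 21.66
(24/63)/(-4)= -2/21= -0.10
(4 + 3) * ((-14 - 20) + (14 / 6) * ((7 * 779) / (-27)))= -286475 / 81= -3536.73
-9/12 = -3/4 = -0.75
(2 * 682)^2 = 1860496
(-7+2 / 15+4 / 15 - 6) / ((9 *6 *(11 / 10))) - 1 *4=-139 / 33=-4.21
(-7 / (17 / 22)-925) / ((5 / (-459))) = 428733 / 5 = 85746.60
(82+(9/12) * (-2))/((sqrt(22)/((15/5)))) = 51.49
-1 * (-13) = 13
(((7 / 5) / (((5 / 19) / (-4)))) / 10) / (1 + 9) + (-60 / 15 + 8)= 2367 / 625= 3.79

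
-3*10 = -30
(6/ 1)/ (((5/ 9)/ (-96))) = -1036.80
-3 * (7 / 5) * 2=-42 / 5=-8.40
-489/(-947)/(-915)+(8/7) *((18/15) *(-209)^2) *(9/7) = 77021.19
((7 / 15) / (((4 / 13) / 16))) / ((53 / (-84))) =-10192 / 265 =-38.46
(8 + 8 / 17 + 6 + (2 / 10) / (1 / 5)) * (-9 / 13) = -2367 / 221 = -10.71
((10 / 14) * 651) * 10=4650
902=902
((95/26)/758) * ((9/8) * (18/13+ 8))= 52155/1024816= 0.05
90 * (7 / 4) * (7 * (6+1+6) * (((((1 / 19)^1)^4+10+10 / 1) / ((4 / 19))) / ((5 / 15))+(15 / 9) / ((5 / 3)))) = 224925626835 / 54872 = 4099096.57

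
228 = 228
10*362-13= 3607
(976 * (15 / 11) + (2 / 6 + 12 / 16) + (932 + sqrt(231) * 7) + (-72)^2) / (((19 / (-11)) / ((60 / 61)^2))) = -294940500 / 70699- 277200 * sqrt(231) / 70699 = -4231.37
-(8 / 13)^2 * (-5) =320 / 169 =1.89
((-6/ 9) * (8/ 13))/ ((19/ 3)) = -16/ 247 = -0.06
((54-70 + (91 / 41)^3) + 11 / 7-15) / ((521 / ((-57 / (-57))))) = -8922729 / 251354887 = -0.04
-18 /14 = -9 /7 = -1.29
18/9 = 2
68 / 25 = 2.72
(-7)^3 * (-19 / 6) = 6517 / 6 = 1086.17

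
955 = 955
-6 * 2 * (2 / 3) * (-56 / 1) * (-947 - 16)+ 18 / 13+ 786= -5598276 / 13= -430636.62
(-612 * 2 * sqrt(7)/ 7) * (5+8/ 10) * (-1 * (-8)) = -283968 * sqrt(7)/ 35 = -21465.96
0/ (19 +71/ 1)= 0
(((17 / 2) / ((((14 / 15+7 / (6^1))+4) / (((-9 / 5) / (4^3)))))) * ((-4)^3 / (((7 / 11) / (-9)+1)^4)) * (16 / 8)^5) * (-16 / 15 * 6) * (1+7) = -470307806496 / 85351505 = -5510.25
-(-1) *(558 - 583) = -25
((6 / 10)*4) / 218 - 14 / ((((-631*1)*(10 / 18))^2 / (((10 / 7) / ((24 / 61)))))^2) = 0.01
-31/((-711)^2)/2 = -31/1011042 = -0.00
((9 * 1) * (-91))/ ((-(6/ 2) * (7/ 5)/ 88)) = 17160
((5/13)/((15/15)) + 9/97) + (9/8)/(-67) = 311323/675896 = 0.46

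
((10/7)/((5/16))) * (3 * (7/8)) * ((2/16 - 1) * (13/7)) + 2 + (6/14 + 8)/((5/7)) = -57/10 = -5.70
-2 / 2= -1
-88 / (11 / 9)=-72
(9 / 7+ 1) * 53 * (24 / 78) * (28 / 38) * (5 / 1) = 33920 / 247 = 137.33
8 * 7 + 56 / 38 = 1092 / 19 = 57.47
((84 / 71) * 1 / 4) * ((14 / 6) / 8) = 49 / 568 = 0.09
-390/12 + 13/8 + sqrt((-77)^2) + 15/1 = 489/8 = 61.12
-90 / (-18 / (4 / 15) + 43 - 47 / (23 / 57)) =0.64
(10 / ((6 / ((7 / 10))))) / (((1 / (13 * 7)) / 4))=1274 / 3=424.67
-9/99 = -1/11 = -0.09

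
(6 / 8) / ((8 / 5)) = 15 / 32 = 0.47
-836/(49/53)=-44308/49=-904.24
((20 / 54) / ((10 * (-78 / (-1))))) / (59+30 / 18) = 1 / 127764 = 0.00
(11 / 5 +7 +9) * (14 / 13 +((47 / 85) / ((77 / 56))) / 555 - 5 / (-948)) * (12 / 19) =16159585281 / 1298177375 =12.45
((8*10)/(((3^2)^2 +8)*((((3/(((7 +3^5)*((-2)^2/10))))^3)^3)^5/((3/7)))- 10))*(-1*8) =640000000000000000000000000000000000000000000000000000000000000000000000000000000000000000000/9999999999999999999999999999999999999999999999999999999999999999999386487727939610201915137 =64.00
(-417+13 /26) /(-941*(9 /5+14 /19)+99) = 79135 /434752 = 0.18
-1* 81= -81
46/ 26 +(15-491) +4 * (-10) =-6685/ 13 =-514.23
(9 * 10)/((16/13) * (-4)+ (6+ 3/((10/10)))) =1170/53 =22.08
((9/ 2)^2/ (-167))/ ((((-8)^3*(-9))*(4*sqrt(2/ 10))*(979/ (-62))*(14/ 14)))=279*sqrt(5)/ 669667328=0.00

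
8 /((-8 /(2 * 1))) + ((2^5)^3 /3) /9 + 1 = 32741 /27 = 1212.63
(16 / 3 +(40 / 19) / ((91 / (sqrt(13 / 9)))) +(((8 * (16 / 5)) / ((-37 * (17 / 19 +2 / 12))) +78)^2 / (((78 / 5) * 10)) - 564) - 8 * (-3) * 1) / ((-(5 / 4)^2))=155187556491824 / 488561019375 - 128 * sqrt(13) / 25935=317.62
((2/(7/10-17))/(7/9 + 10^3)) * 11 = -1980/1468141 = -0.00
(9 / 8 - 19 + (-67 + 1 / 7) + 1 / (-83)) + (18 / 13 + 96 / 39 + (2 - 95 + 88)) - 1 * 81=-166.90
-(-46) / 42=23 / 21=1.10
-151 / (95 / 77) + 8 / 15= -34729 / 285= -121.86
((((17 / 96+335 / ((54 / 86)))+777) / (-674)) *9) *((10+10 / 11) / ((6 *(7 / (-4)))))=5662205 / 311388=18.18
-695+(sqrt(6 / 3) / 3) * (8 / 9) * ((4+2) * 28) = -695+448 * sqrt(2) / 9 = -624.60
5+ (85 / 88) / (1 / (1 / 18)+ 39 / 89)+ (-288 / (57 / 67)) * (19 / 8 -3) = 594382655 / 2743752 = 216.63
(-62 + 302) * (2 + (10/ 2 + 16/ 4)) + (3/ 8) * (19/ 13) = 274617/ 104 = 2640.55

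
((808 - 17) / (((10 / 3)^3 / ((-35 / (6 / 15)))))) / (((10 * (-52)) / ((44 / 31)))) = 1644489 / 322400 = 5.10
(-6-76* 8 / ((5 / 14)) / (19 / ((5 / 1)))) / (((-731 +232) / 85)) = 38590 / 499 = 77.33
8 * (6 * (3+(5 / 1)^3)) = 6144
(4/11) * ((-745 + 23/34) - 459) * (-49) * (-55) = -20047370/17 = -1179257.06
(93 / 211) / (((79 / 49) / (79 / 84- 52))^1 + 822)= 930713 / 1735683046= 0.00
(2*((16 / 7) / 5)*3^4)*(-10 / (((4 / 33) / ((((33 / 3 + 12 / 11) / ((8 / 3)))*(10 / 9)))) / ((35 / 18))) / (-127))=59850 / 127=471.26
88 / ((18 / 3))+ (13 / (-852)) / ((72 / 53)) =899023 / 61344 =14.66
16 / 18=8 / 9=0.89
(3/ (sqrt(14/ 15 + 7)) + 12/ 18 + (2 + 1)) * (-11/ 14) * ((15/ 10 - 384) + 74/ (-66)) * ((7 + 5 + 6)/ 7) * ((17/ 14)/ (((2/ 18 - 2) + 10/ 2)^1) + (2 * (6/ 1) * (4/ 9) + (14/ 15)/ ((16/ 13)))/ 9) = 6007837 * sqrt(1785)/ 288120 + 1123465519/ 370440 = 3913.76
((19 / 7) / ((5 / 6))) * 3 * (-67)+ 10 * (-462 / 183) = -1451654 / 2135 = -679.93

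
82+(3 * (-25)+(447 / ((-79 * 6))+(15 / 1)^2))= 231.06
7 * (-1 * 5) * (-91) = 3185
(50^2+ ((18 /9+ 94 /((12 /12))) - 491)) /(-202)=-2105 /202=-10.42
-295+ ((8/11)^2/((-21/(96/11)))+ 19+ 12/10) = -12811798/46585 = -275.02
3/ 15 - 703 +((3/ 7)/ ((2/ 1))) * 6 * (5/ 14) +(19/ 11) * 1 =-3776307/ 5390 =-700.61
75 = 75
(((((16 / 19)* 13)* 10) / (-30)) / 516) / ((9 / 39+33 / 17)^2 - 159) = 0.00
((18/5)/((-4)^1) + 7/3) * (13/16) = 559/480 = 1.16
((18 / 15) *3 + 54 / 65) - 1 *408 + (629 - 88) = 8933 / 65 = 137.43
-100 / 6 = -50 / 3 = -16.67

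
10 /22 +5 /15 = 26 /33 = 0.79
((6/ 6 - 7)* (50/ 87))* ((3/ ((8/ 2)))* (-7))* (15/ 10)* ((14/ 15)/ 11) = 735/ 319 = 2.30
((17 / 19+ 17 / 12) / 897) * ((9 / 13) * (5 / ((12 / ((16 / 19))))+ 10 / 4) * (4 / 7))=13175 / 4533438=0.00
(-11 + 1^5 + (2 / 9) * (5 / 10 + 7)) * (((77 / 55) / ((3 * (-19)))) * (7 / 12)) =0.12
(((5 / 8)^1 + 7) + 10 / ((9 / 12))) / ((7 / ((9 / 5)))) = 1509 / 280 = 5.39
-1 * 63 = -63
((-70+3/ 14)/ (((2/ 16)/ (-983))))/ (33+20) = 3841564/ 371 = 10354.62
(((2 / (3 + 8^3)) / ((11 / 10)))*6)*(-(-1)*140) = 3360 / 1133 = 2.97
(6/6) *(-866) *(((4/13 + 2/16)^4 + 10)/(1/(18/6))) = -1524972981315/58492928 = -26071.07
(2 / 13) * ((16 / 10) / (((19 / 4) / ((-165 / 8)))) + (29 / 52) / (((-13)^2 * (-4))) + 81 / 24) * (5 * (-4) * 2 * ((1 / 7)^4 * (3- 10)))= -11932465 / 186132037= -0.06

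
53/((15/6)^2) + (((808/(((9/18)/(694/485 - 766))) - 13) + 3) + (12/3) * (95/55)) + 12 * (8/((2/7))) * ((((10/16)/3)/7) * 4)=-32956915326/26675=-1235498.23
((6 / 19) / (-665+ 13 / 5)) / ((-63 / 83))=415 / 660744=0.00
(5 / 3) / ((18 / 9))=0.83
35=35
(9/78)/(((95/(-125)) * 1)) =-75/494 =-0.15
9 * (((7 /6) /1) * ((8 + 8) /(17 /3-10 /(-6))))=252 /11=22.91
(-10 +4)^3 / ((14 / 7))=-108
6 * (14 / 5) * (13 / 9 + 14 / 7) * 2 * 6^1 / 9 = 3472 / 45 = 77.16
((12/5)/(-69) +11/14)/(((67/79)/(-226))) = -200.11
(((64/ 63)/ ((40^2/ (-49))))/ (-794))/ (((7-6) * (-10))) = -7/ 1786500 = -0.00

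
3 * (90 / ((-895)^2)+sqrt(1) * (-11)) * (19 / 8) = -100447509 / 1281640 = -78.37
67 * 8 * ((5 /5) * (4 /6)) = 1072 /3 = 357.33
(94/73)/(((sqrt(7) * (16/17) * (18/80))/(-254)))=-1014730 * sqrt(7)/4599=-583.76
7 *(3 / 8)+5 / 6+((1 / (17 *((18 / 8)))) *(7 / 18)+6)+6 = 170401 / 11016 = 15.47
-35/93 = -0.38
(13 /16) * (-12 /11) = -39 /44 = -0.89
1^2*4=4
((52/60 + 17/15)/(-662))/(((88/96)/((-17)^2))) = -3468/3641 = -0.95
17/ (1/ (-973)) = -16541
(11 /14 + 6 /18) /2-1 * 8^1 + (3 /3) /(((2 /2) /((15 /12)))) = -130 /21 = -6.19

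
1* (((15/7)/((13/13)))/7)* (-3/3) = -15/49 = -0.31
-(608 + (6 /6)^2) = -609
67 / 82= 0.82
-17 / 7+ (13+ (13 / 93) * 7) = 7519 / 651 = 11.55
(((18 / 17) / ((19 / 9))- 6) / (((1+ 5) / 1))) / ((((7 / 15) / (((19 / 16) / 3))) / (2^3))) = -6.22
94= 94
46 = 46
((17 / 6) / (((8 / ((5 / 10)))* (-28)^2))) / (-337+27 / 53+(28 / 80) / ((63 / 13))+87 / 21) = -13515 / 19881663872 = -0.00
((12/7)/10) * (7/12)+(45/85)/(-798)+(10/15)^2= 55327/101745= 0.54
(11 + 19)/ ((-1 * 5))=-6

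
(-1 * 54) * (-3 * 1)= 162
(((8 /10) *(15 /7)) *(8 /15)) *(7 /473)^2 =224 /1118645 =0.00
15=15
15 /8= 1.88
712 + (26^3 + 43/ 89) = 1627675/ 89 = 18288.48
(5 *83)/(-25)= -83/5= -16.60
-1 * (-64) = 64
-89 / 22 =-4.05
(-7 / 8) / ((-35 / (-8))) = -1 / 5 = -0.20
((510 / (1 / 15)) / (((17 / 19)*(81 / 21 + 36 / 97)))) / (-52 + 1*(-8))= -64505 / 1914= -33.70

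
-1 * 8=-8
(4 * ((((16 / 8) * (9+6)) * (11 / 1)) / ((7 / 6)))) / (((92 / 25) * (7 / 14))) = 99000 / 161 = 614.91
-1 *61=-61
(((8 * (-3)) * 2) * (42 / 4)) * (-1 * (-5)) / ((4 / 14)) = -8820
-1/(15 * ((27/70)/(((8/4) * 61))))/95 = -1708/7695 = -0.22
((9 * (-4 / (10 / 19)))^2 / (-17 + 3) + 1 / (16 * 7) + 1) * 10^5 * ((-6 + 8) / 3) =-466443500 / 21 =-22211595.24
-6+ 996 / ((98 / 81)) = 817.22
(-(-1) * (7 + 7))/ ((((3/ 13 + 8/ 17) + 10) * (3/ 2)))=6188/ 7095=0.87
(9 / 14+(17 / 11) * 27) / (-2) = -6525 / 308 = -21.19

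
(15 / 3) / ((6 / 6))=5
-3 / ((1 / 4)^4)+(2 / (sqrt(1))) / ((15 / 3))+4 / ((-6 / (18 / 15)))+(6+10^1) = -3762 / 5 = -752.40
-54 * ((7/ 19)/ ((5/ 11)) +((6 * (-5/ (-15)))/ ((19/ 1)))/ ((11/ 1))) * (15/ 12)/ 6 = -9.23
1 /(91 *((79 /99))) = 99 /7189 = 0.01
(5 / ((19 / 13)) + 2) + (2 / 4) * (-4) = 65 / 19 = 3.42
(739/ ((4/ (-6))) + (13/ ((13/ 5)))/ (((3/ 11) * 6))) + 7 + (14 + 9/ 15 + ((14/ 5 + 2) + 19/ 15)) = -9700/ 9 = -1077.78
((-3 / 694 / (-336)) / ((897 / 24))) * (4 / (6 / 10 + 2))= 5 / 9441523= 0.00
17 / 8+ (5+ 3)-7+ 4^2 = 153 / 8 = 19.12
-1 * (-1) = 1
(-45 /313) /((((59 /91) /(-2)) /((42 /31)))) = 343980 /572477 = 0.60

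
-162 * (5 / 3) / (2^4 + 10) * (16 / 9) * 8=-1920 / 13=-147.69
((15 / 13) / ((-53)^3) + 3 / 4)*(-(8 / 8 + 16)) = -98704431 / 7741604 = -12.75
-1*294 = -294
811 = 811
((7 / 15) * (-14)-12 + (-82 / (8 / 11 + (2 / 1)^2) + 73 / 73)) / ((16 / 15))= -13603 / 416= -32.70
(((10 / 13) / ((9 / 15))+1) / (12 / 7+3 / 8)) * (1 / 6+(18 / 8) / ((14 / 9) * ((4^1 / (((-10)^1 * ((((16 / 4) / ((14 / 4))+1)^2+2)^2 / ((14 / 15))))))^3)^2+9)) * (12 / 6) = 17817942669102252283854226607544545946436581308 / 19575426741360425869689215334711015812450593893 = 0.91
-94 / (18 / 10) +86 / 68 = -15593 / 306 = -50.96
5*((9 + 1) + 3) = 65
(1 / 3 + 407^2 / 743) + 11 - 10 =499919 / 2229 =224.28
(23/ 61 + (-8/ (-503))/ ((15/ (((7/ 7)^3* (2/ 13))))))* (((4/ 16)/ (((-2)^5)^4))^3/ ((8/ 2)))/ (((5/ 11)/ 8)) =24826241/ 1103702824406578835855769600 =0.00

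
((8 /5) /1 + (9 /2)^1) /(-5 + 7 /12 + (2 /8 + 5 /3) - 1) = -61 /35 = -1.74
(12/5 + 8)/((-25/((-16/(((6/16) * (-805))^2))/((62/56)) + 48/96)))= -671326058/3228553125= -0.21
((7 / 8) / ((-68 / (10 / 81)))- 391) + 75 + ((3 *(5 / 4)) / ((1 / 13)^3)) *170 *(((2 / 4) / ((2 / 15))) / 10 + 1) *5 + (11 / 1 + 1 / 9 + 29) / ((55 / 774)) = 5834192730881 / 605880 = 9629287.53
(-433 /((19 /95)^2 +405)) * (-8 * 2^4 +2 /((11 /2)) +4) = 7361000 /55693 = 132.17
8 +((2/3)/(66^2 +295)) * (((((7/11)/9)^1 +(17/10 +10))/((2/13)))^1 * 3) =36987409/4604490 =8.03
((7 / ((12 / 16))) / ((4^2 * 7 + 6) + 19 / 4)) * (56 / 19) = 0.22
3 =3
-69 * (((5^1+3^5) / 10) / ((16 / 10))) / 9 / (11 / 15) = -3565 / 22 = -162.05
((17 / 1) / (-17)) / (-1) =1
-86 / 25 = -3.44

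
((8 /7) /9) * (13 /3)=104 /189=0.55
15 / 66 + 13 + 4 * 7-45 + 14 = 225 / 22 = 10.23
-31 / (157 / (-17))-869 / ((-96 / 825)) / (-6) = -37417891 / 30144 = -1241.30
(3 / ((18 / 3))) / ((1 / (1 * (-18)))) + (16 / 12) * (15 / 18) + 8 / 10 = -319 / 45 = -7.09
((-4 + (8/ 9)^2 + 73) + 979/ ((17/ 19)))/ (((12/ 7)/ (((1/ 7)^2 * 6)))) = 801391/ 9639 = 83.14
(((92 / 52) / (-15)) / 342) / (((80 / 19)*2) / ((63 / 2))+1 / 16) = -1288 / 1231815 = -0.00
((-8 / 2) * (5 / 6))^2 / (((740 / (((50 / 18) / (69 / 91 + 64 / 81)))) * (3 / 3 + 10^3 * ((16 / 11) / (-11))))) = -1376375 / 6705399999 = -0.00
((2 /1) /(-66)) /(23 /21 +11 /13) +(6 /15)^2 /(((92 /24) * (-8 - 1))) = -40723 /2011350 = -0.02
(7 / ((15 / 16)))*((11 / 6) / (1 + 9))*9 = 308 / 25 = 12.32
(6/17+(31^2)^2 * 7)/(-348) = -18576.57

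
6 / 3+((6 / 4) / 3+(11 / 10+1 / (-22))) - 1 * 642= -70229 / 110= -638.45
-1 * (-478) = 478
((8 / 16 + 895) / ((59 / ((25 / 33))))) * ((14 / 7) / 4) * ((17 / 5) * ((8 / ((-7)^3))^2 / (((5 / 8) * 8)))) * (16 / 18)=0.00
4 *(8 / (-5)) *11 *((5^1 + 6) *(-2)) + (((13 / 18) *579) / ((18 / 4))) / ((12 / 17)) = 2722321 / 1620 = 1680.45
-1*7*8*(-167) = 9352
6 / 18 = 1 / 3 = 0.33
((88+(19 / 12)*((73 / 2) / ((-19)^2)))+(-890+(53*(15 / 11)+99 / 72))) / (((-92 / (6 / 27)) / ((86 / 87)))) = 39265579 / 22583286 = 1.74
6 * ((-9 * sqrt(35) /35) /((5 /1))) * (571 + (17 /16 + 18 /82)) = -1448037 * sqrt(35) /8200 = -1044.72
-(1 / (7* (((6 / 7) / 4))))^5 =-32 / 243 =-0.13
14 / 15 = 0.93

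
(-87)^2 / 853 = 7569 / 853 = 8.87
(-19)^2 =361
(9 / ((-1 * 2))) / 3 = -3 / 2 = -1.50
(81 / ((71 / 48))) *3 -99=4635 / 71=65.28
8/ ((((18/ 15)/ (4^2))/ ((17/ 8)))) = 680/ 3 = 226.67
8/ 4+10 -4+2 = 10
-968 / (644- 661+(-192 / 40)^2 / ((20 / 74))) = -121000 / 8531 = -14.18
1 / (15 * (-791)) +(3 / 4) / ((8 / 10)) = 0.94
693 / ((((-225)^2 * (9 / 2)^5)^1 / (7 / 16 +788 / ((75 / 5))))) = 1957802 / 4982259375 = 0.00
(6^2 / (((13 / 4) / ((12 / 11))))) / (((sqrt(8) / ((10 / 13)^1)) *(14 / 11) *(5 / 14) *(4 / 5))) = 1080 *sqrt(2) / 169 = 9.04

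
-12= -12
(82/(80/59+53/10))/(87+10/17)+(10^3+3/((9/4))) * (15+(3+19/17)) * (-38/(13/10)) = -1090655497180/1949101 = -559568.49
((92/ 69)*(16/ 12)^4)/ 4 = 256/ 243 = 1.05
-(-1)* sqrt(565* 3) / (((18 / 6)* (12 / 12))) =13.72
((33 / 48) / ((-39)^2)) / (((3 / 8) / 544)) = 2992 / 4563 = 0.66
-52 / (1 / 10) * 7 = -3640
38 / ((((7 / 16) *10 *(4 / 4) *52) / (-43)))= -3268 / 455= -7.18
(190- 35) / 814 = 155 / 814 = 0.19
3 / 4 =0.75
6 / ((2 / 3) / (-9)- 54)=-0.11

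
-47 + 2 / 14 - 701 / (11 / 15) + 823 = -13842 / 77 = -179.77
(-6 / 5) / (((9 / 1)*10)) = -1 / 75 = -0.01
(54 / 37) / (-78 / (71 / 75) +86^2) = 1917 / 9606421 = 0.00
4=4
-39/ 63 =-13/ 21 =-0.62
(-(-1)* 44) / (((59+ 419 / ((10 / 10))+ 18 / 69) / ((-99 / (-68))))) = 2277 / 17000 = 0.13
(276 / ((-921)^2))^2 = 8464 / 79945866009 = 0.00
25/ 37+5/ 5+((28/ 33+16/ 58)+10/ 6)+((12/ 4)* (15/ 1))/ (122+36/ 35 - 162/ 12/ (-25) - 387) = 14024910611/ 3264745209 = 4.30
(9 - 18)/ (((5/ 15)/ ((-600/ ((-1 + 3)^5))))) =2025/ 4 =506.25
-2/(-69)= 2/69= 0.03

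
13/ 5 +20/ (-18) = 67/ 45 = 1.49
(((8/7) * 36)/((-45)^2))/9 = 32/14175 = 0.00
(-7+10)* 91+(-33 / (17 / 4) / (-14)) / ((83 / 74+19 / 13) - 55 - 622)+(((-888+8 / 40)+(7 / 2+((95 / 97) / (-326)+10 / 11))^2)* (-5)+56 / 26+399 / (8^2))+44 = 3022902088627288942877379 / 647674142170319328064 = 4667.32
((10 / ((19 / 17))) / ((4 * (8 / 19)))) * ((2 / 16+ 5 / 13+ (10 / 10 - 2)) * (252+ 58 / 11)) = -6134025 / 9152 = -670.24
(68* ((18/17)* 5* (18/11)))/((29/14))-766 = -153634/319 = -481.61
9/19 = 0.47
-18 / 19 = -0.95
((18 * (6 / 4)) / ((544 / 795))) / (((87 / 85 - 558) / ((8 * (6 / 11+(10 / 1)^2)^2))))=-10940316975 / 1909501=-5729.41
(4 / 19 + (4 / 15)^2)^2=1449616 / 18275625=0.08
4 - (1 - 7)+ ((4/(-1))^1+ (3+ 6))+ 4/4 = 16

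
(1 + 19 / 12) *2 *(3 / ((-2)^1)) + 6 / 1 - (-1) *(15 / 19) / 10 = -127 / 76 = -1.67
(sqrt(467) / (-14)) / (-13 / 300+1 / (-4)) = 75 * sqrt(467) / 308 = 5.26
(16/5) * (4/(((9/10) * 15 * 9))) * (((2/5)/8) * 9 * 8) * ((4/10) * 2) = 1024/3375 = 0.30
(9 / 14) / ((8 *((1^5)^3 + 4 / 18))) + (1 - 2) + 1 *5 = 4.07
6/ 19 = 0.32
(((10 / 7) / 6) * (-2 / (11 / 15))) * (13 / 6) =-325 / 231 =-1.41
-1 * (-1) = 1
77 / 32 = 2.41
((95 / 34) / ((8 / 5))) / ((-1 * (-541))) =475 / 147152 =0.00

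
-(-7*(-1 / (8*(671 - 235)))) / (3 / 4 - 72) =7 / 248520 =0.00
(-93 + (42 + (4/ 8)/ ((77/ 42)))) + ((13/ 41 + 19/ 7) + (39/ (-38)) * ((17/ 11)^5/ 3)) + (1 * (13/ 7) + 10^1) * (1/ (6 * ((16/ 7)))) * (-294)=-4284257745301/ 14051377648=-304.90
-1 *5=-5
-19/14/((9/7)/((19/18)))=-361/324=-1.11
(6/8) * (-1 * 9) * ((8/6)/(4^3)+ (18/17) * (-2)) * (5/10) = 7.08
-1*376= -376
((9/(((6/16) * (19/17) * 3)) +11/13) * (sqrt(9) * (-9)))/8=-53379/1976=-27.01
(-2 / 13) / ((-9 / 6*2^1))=2 / 39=0.05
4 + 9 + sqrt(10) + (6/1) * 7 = sqrt(10) + 55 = 58.16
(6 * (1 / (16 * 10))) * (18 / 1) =27 / 40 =0.68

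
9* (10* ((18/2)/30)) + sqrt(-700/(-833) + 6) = sqrt(96866)/119 + 27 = 29.62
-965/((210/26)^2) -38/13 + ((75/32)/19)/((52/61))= -94223729/5362560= -17.57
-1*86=-86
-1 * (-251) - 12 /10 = 249.80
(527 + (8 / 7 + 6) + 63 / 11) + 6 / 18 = 124787 / 231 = 540.20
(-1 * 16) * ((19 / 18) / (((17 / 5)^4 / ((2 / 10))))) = -0.03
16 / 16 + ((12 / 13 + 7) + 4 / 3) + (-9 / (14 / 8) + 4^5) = 280948 / 273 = 1029.11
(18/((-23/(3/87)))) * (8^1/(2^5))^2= -9/5336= -0.00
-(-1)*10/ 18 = 5/ 9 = 0.56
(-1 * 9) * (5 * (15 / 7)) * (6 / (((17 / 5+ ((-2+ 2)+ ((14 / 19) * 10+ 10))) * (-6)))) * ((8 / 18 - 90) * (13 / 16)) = -37327875 / 110488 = -337.85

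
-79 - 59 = -138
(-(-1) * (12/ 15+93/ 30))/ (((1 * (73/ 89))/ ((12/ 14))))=10413/ 2555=4.08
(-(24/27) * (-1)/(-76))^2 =4/29241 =0.00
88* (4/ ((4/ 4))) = 352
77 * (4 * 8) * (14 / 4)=8624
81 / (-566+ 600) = 81 / 34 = 2.38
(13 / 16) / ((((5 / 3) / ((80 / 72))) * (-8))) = -13 / 192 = -0.07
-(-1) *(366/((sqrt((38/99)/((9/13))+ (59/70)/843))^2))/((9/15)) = 10690841700/9734503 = 1098.24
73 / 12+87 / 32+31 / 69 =6809 / 736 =9.25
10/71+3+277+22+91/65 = 107757/355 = 303.54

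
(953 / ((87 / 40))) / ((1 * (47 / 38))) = 1448560 / 4089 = 354.26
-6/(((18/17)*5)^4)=-83521/10935000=-0.01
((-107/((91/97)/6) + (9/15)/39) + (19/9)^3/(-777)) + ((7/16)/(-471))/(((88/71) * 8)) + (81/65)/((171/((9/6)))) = -169314521663914829/247421704578048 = -684.32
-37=-37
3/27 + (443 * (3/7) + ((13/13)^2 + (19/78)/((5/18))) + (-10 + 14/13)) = 749066/4095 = 182.92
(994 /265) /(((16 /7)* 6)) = 3479 /12720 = 0.27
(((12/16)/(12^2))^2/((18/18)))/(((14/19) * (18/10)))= 95/4644864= 0.00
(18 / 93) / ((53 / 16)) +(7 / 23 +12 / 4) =127076 / 37789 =3.36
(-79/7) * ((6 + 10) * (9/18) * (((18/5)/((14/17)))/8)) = -12087/245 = -49.33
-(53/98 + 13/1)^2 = -1760929/9604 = -183.35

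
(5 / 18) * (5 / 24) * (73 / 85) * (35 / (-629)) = -12775 / 4619376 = -0.00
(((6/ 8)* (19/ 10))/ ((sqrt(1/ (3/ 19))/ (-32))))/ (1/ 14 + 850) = -56* sqrt(57)/ 19835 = -0.02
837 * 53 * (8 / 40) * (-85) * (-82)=61839234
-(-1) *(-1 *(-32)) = 32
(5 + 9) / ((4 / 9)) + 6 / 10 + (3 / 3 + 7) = 401 / 10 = 40.10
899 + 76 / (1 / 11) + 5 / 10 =3471 / 2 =1735.50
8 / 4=2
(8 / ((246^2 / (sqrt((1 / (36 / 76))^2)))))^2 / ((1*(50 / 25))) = 722 / 18539817921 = 0.00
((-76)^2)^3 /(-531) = -192699928576 /531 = -362900053.82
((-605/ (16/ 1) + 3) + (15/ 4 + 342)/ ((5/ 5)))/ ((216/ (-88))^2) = 51.61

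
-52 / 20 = -13 / 5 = -2.60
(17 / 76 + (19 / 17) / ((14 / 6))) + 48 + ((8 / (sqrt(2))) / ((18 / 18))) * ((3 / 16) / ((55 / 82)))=123 * sqrt(2) / 110 + 440467 / 9044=50.28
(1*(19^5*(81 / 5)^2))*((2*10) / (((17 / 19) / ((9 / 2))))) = 5556024454338 / 85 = 65364993580.45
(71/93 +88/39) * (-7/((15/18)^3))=-1840104/50375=-36.53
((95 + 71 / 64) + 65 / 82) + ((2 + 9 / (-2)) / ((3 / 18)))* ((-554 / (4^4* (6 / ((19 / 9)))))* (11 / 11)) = 10232671 / 94464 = 108.32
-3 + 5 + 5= 7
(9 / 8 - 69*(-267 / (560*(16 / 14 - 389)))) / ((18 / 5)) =25103 / 86880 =0.29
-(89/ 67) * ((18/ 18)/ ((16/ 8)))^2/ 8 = -89/ 2144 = -0.04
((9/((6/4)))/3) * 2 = 4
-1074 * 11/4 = -5907/2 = -2953.50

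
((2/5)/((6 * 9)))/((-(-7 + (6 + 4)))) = -1/405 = -0.00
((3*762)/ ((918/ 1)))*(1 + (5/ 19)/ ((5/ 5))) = 3.15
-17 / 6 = -2.83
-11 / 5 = -2.20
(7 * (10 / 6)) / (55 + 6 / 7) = 245 / 1173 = 0.21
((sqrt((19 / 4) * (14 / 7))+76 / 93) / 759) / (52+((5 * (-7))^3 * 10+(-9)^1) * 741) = -sqrt(38) / 482284337106 - 76 / 22426221675429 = -0.00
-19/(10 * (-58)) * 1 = 19/580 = 0.03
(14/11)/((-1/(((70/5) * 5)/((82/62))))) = -67.36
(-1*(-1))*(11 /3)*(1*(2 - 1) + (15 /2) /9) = 121 /18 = 6.72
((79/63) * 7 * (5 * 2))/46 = 395/207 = 1.91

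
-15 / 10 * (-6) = 9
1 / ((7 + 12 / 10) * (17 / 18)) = 0.13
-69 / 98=-0.70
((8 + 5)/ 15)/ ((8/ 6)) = 13/ 20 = 0.65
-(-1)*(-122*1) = -122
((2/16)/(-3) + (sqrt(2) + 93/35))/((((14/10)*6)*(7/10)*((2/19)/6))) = 475*sqrt(2)/49 + 208715/8232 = 39.06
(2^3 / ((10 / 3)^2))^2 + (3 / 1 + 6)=5949 / 625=9.52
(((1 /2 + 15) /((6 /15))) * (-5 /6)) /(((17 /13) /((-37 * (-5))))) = -1863875 /408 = -4568.32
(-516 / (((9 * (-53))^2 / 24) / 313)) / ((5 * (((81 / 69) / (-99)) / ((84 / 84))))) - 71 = 82039799 / 379215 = 216.34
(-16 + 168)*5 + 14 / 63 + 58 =818.22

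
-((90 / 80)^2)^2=-6561 / 4096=-1.60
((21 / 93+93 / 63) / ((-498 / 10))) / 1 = -5540 / 162099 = -0.03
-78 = -78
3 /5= 0.60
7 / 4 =1.75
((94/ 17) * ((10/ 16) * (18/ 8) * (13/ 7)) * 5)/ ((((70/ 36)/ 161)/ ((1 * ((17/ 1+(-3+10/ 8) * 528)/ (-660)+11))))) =3098812977/ 41888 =73978.54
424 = 424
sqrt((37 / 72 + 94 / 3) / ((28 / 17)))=sqrt(545734) / 168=4.40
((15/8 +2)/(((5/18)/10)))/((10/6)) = 837/10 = 83.70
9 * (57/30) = 171/10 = 17.10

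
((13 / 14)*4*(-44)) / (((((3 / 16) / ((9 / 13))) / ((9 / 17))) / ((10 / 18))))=-21120 / 119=-177.48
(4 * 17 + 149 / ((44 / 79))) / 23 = 14763 / 1012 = 14.59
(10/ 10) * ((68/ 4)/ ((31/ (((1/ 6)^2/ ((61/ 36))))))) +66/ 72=0.93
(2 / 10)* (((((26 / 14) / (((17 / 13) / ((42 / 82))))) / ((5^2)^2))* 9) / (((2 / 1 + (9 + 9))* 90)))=0.00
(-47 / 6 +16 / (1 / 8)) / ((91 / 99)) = 3399 / 26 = 130.73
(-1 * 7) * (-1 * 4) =28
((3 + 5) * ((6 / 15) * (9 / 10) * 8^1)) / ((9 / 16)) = 1024 / 25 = 40.96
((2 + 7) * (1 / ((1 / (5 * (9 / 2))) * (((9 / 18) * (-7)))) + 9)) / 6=27 / 7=3.86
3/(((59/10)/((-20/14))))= -300/413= -0.73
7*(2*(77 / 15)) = 1078 / 15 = 71.87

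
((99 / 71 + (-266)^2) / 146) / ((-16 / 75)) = -376783125 / 165856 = -2271.75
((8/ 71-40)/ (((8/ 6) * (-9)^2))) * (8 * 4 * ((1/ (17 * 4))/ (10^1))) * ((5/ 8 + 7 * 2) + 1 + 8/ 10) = -8614/ 30175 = -0.29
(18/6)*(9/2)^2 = 243/4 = 60.75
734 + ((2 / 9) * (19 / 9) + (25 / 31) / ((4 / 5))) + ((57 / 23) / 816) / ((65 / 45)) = 150195617537 / 204214608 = 735.48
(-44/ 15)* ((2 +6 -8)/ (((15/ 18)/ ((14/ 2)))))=0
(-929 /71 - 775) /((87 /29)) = -262.69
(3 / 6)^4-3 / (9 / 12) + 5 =17 / 16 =1.06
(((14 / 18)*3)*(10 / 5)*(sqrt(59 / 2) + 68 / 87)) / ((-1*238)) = -sqrt(118) / 102 - 4 / 261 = -0.12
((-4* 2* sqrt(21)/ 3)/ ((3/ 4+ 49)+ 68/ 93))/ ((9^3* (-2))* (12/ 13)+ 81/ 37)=477152* sqrt(21)/ 12136848921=0.00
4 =4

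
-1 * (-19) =19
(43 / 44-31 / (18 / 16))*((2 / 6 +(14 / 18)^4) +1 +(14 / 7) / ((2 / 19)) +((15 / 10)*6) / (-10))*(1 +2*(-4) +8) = -526.23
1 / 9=0.11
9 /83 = 0.11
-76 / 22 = -38 / 11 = -3.45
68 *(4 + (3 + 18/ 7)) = 4556/ 7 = 650.86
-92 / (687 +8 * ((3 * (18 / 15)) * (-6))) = -460 / 2571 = -0.18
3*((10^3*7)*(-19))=-399000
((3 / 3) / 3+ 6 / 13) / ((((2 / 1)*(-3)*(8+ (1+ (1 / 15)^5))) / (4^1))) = -2615625 / 44423444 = -0.06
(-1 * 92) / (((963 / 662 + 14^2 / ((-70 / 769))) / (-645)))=-196415400 / 7122277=-27.58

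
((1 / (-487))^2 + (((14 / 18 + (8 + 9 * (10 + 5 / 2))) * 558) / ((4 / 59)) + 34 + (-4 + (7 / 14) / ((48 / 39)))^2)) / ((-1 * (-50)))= 242429653416601 / 12143052800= 19964.47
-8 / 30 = -4 / 15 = -0.27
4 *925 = 3700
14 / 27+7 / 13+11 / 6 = 2029 / 702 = 2.89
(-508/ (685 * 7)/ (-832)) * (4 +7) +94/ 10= 9376581/ 997360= 9.40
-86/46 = -43/23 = -1.87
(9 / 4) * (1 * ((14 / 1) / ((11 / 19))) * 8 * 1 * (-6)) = -28728 / 11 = -2611.64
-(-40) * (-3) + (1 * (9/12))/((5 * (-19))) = -45603/380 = -120.01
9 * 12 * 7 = 756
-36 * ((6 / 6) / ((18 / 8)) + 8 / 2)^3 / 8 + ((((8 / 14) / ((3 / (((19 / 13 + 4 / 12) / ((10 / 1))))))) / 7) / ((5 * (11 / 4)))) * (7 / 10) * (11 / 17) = -176799928 / 447525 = -395.06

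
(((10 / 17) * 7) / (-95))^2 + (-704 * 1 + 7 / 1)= -72717117 / 104329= -697.00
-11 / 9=-1.22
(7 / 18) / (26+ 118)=7 / 2592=0.00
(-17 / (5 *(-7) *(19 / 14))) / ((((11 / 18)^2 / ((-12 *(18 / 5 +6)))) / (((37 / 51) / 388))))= -1150848 / 5575075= -0.21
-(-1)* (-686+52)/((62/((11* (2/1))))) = -6974/31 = -224.97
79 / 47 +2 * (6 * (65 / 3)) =261.68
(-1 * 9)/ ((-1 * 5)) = 9/ 5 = 1.80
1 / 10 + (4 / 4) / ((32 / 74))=193 / 80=2.41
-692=-692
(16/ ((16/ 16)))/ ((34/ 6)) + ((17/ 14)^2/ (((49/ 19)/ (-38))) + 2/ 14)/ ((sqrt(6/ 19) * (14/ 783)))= 48/ 17- 27050823 * sqrt(114)/ 134456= -2145.27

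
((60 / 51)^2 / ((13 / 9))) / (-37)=-3600 / 139009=-0.03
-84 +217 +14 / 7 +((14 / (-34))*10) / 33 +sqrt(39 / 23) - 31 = 105.18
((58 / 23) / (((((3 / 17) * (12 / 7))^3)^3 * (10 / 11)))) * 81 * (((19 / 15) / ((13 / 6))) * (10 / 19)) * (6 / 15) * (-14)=-10685906641456951958207 / 585772126617600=-18242429.36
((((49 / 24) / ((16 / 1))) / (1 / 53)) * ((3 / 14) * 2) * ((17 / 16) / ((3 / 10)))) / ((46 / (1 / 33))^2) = 31535 / 7078883328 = 0.00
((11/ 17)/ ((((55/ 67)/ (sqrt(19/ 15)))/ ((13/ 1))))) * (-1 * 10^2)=-3484 * sqrt(285)/ 51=-1153.27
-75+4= -71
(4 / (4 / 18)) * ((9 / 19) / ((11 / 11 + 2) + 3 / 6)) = 324 / 133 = 2.44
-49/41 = -1.20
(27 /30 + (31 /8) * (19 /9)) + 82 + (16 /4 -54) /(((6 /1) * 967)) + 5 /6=31994063 /348120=91.91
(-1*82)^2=6724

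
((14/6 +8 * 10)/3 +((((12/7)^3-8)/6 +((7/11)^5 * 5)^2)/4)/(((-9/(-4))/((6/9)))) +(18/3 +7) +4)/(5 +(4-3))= 16007856412740617/2161858403068749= 7.40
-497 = -497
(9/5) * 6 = 54/5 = 10.80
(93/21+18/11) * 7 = 467/11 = 42.45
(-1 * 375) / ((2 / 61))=-11437.50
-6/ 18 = -1/ 3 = -0.33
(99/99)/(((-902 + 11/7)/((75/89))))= -175/186989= -0.00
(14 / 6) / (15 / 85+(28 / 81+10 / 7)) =22491 / 18803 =1.20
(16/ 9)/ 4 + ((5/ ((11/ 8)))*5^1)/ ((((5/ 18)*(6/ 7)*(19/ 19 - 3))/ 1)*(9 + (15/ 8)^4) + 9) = -8355332/ 554103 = -15.08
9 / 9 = 1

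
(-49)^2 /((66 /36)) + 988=25274 /11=2297.64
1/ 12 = 0.08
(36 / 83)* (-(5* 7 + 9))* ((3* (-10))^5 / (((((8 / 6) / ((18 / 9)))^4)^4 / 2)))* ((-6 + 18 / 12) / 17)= -29125545949603125 / 180608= -161263875075.32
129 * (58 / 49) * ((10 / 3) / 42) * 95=1184650 / 1029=1151.26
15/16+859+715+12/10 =1576.14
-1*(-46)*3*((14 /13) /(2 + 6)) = 483 /26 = 18.58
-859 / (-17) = 859 / 17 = 50.53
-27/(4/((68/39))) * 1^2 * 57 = -8721/13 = -670.85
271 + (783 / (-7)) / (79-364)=180476 / 665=271.39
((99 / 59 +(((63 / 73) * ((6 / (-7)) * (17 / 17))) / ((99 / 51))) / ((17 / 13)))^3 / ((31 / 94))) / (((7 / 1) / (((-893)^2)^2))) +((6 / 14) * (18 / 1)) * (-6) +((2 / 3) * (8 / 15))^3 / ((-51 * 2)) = 78751534663654852388372588106765922 / 107243288338788737202375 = 734325997305.06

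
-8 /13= -0.62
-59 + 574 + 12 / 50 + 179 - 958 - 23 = -7169 / 25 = -286.76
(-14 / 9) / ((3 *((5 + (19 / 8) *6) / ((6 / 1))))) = -16 / 99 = -0.16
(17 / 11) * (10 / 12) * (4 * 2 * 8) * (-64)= -174080 / 33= -5275.15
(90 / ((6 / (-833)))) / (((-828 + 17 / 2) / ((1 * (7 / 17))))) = 10290 / 1639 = 6.28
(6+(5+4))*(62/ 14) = 66.43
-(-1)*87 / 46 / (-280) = -87 / 12880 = -0.01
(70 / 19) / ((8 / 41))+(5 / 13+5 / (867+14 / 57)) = 941238735 / 48839804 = 19.27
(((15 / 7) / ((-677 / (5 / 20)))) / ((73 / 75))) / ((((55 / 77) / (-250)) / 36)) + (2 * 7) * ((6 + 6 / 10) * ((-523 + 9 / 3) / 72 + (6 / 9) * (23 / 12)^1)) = -399585869 / 741315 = -539.02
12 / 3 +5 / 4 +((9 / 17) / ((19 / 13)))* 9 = 10995 / 1292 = 8.51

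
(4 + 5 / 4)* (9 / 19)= 189 / 76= 2.49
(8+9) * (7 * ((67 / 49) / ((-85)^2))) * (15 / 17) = 201 / 10115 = 0.02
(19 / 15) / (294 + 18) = 19 / 4680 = 0.00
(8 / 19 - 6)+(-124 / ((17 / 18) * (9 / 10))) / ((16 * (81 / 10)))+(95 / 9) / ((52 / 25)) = -2217299 / 1360476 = -1.63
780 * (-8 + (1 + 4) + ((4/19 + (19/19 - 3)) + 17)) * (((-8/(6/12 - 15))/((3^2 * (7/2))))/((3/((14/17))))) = 133120/2907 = 45.79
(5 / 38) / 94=5 / 3572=0.00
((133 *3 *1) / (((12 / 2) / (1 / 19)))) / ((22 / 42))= 147 / 22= 6.68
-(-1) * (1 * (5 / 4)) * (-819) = -4095 / 4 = -1023.75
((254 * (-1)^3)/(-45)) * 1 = 254/45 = 5.64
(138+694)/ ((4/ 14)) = 2912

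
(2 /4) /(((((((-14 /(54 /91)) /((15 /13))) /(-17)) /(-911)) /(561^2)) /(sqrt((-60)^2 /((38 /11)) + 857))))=-1974004071435 * sqrt(685577) /314678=-5194093730.44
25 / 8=3.12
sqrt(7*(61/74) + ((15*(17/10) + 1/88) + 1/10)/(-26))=sqrt(53584258585)/105820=2.19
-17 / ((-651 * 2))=17 / 1302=0.01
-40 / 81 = -0.49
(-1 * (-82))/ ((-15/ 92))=-502.93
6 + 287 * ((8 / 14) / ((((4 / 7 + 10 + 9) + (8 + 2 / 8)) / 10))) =1234 / 19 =64.95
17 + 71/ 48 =887/ 48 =18.48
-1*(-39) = 39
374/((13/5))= 1870/13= 143.85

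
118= 118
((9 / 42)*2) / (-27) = -1 / 63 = -0.02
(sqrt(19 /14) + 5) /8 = sqrt(266) /112 + 5 /8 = 0.77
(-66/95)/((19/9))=-594/1805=-0.33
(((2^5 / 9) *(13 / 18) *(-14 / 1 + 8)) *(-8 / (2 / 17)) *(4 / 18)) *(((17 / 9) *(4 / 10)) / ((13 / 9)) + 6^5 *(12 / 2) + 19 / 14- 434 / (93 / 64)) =275395980928 / 25515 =10793493.28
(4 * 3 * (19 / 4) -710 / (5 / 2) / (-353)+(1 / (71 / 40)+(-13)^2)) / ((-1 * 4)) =-2849261 / 50126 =-56.84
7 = 7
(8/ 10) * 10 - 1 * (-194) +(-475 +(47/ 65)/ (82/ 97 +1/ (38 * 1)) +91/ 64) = -3618847457/ 13366080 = -270.75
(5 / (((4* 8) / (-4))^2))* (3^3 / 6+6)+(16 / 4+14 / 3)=3643 / 384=9.49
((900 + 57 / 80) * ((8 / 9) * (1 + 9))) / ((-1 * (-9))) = 889.59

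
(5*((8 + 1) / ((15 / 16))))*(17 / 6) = 136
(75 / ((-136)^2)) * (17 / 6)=25 / 2176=0.01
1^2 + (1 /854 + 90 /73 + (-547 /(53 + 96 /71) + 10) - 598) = -143343447493 /240577778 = -595.83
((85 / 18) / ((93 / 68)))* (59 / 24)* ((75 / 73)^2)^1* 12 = 53284375 / 495597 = 107.52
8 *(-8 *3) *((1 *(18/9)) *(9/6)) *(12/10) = -3456/5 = -691.20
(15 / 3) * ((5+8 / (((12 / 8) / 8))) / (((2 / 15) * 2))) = 3575 / 4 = 893.75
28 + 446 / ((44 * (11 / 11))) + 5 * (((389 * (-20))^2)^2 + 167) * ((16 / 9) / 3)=10855369500919051.47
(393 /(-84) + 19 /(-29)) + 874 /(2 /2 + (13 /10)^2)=69803761 /218428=319.57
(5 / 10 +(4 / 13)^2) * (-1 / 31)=-201 / 10478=-0.02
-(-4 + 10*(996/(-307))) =11188/307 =36.44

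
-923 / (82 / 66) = -30459 / 41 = -742.90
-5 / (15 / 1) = -1 / 3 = -0.33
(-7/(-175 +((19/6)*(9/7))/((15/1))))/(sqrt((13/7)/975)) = 2450*sqrt(21)/12231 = 0.92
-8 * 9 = -72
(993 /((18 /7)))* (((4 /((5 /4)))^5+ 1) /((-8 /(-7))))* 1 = 5685846173 /50000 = 113716.92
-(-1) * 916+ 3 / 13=11911 / 13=916.23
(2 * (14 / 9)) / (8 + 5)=28 / 117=0.24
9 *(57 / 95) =27 / 5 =5.40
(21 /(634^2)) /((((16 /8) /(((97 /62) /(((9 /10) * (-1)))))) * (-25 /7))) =4753 /373819080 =0.00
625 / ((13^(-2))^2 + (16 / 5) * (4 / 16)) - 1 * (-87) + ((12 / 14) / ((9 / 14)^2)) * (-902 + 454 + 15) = -30701492 / 1028241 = -29.86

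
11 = 11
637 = 637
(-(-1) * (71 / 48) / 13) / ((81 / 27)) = 71 / 1872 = 0.04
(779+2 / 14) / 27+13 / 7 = 215 / 7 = 30.71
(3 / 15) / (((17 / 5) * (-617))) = -1 / 10489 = -0.00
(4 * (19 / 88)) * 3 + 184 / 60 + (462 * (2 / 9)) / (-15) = -1.19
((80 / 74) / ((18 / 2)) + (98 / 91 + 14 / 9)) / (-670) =-662 / 161135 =-0.00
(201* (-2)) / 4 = -201 / 2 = -100.50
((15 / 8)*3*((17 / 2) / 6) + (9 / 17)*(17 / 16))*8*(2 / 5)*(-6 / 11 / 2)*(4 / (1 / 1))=-1638 / 55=-29.78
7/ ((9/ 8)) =56/ 9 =6.22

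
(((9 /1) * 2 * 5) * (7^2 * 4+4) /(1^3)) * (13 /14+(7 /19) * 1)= 3105000 /133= 23345.86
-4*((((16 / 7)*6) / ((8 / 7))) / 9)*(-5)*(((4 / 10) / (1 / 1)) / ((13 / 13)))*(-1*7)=-224 / 3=-74.67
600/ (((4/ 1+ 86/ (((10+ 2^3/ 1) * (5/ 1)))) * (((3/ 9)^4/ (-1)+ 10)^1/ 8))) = 17496000/ 180407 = 96.98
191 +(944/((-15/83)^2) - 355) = 6466316/225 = 28739.18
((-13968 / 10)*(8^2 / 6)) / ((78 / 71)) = -881536 / 65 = -13562.09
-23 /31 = -0.74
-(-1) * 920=920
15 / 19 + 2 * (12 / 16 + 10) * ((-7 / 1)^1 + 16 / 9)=-38129 / 342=-111.49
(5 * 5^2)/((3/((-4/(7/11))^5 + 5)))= -6868007875/16807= -408639.73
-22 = -22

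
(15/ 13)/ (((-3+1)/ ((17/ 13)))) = -255/ 338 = -0.75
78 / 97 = 0.80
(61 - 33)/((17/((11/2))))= 154/17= 9.06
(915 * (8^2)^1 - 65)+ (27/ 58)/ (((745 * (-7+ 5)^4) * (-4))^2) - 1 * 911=7592806223052827/ 131856179200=57584.00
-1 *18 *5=-90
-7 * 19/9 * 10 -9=-1411/9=-156.78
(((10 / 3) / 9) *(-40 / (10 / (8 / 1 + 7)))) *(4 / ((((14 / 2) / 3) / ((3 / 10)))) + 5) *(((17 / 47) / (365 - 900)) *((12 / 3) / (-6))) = -52496 / 950481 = -0.06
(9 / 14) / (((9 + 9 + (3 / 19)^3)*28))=6859 / 5378632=0.00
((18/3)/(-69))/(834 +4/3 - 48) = -3/27163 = -0.00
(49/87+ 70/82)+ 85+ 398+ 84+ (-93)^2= 32878526/3567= 9217.42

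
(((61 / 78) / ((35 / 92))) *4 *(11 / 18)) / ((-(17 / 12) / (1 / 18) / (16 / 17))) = -1975424 / 10651095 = -0.19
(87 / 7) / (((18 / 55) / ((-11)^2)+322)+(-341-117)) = -578985 / 6335434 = -0.09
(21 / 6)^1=7 / 2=3.50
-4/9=-0.44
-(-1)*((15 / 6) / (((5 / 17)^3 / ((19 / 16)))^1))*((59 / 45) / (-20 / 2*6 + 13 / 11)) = -60582203 / 23292000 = -2.60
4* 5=20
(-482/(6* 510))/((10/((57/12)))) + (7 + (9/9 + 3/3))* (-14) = -7715779/61200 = -126.07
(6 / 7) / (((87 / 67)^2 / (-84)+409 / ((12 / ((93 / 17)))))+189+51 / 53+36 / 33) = 533885748 / 235125319217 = 0.00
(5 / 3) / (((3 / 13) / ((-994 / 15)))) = -12922 / 27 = -478.59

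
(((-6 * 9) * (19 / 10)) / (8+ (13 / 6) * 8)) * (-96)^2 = -186624 / 5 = -37324.80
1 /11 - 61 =-670 /11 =-60.91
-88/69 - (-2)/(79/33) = -0.44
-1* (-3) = 3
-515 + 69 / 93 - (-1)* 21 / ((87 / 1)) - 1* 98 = -550203 / 899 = -612.02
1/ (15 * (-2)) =-1/ 30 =-0.03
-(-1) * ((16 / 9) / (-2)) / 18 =-4 / 81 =-0.05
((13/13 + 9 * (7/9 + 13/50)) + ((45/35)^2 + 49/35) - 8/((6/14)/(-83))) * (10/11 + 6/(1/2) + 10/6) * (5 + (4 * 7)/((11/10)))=370160578853/533610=693691.23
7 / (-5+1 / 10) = -10 / 7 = -1.43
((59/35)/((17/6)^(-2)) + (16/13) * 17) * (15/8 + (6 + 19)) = 24268469/26208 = 925.99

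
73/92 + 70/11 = 7243/1012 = 7.16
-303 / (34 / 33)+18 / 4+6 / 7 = -34359 / 119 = -288.73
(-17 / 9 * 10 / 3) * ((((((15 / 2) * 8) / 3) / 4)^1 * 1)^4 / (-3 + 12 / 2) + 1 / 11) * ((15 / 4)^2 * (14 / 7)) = -7307875 / 198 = -36908.46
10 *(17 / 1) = 170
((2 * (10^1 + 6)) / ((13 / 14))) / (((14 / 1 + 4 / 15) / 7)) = 23520 / 1391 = 16.91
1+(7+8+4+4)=24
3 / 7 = 0.43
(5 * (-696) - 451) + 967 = -2964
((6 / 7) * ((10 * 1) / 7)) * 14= 120 / 7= 17.14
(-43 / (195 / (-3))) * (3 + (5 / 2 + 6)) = 989 / 130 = 7.61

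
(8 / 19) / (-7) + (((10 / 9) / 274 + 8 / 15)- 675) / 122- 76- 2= -4180817953 / 50016645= -83.59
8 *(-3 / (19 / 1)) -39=-765 / 19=-40.26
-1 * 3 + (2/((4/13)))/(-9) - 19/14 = -320/63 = -5.08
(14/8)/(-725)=-0.00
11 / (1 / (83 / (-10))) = -913 / 10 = -91.30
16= 16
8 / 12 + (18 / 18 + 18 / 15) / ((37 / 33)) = 1459 / 555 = 2.63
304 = 304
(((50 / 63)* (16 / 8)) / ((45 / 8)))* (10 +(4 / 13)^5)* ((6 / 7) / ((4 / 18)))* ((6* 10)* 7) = 11884652800 / 2599051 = 4572.69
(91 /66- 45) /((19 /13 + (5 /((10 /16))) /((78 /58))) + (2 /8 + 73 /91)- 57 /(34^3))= -5148607828 /998651555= -5.16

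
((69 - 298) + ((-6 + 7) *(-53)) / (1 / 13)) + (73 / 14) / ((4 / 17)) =-50167 / 56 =-895.84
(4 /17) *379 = 1516 /17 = 89.18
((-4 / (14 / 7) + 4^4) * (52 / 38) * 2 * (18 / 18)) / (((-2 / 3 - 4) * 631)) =-19812 / 83923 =-0.24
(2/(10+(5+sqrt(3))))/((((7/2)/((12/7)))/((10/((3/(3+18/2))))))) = 4800/1813 -320 * sqrt(3)/1813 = 2.34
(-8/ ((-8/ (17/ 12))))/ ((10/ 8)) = 17/ 15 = 1.13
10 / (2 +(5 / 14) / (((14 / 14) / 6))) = 70 / 29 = 2.41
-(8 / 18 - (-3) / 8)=-59 / 72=-0.82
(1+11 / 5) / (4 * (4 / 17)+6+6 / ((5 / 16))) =0.12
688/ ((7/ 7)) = 688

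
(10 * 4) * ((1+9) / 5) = 80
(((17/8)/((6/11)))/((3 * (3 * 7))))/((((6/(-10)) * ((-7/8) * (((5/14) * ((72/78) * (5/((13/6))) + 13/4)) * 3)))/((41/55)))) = 0.02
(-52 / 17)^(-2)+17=46257 / 2704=17.11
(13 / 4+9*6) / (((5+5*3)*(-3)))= -229 / 240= -0.95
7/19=0.37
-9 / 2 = -4.50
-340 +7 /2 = -673 /2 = -336.50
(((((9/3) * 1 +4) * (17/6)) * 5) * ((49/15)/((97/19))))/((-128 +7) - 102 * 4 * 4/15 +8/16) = -553945/2001789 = -0.28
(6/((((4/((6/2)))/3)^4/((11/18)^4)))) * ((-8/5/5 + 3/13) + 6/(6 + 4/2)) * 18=339568713/1331200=255.08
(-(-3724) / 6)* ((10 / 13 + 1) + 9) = 260680 / 39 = 6684.10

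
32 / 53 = 0.60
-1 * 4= -4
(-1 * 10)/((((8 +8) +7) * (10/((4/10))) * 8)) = -1/460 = -0.00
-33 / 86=-0.38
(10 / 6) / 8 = 5 / 24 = 0.21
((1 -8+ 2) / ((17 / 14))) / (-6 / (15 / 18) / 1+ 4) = 175 / 136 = 1.29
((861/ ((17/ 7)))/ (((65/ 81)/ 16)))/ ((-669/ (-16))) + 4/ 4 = 170.06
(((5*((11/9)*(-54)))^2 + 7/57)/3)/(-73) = -6207307/12483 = -497.26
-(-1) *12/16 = 3/4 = 0.75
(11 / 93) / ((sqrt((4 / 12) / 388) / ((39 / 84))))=143 * sqrt(291) / 1302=1.87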